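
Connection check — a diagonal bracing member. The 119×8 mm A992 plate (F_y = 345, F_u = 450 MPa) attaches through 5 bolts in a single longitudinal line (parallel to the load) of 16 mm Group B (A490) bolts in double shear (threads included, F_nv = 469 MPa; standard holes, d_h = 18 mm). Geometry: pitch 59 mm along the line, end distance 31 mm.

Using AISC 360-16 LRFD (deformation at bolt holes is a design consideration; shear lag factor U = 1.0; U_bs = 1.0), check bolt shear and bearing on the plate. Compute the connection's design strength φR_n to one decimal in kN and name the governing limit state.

486.0 kN (bearing governs)

Bolt shear: A_b = π(16)²/4 = 201.06 mm². φR_n = 0.75 × 469 × 201.06 × 5 × 2 = 707.2 kN.
Bearing (8 mm plate, F_u = 450 MPa): end bolts L_c = 31 − 18/2 = 22, R_n = min(1.2×22×8×450, 2.4×16×8×450) = 95.04 kN/bolt; interior L_c = 59 − 18 = 41, R_n = 138.24 kN/bolt. φR_n = 0.75 × (1×95.04 + 4×138.24) = 486.0 kN.
Governing: min(707.2, 486.0) = 486.0 kN → bearing.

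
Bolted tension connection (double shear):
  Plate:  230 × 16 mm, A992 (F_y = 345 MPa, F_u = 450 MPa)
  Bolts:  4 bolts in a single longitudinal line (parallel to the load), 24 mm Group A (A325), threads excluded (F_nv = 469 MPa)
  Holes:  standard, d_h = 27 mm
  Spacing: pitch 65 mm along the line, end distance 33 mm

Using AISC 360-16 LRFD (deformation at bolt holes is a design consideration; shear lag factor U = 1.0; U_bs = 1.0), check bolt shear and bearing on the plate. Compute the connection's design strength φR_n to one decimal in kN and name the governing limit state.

865.1 kN (bearing governs)

Bolt shear: A_b = π(24)²/4 = 452.39 mm². φR_n = 0.75 × 469 × 452.39 × 4 × 2 = 1273.0 kN.
Bearing (16 mm plate, F_u = 450 MPa): end bolts L_c = 33 − 27/2 = 19.5, R_n = min(1.2×19.5×16×450, 2.4×24×16×450) = 168.48 kN/bolt; interior L_c = 65 − 27 = 38, R_n = 328.32 kN/bolt. φR_n = 0.75 × (1×168.48 + 3×328.32) = 865.1 kN.
Governing: min(1273.0, 865.1) = 865.1 kN → bearing.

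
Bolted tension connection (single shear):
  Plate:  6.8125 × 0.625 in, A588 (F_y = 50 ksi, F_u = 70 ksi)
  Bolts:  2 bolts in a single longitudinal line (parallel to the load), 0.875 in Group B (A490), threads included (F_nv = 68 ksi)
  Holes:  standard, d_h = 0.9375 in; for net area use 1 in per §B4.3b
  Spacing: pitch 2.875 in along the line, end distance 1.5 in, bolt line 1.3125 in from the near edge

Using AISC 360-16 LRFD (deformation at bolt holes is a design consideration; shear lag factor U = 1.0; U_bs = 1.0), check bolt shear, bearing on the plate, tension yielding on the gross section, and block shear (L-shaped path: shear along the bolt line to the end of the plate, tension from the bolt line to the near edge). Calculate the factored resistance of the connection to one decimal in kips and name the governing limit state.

Bolt shear: A_b = π(0.875)²/4 = 0.60132 in². φR_n = 0.75 × 68 × 0.60132 × 2 × 1 = 61.3 kips.
Bearing (0.625 in plate, F_u = 70 ksi): end bolts L_c = 1.5 − 0.9375/2 = 1.03125, R_n = min(1.2×1.03125×0.625×70, 2.4×0.875×0.625×70) = 54.141 kips/bolt; interior L_c = 2.875 − 0.9375 = 1.9375, R_n = 91.875 kips/bolt. φR_n = 0.75 × (1×54.141 + 1×91.875) = 109.5 kips.
Tension yield (gross): A_g = 6.8125×0.625 = 4.2578 in². φR_n = 0.90 × 50 × 4.2578 = 191.6 kips.
Block shear: shear path 1×[1.5+1×2.875] = 1×4.375 in, A_gv = 2.7344, A_nv = 1×(4.375 − 1.5×1)×0.625 = 1.7969 in²; tension to near edge: (1.3125 − 0.5×1)×0.625 = 0.50781 in². R_n = min(0.6×70×1.7969, 0.6×50×2.7344) + 1.0×70×0.50781 = min(75.47, 82.032) + 35.547 = 111.02 kips. φR_n = 0.75 × 111.02 = 83.3 kips.
Governing: min(61.3, 109.5, 191.6, 83.3) = 61.3 kips → bolt shear.

61.3 kips (bolt shear governs)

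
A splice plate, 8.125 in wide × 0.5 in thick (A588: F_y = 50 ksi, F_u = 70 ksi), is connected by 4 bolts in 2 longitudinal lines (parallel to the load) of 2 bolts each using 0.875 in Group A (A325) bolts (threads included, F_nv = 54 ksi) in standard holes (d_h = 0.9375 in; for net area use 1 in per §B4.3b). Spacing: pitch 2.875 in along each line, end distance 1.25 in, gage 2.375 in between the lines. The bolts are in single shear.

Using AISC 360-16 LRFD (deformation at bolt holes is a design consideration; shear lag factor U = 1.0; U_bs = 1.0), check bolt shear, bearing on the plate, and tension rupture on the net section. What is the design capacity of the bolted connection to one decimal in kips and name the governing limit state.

Bolt shear: A_b = π(0.875)²/4 = 0.60132 in². φR_n = 0.75 × 54 × 0.60132 × 4 × 1 = 97.4 kips.
Bearing (0.5 in plate, F_u = 70 ksi): end bolts L_c = 1.25 − 0.9375/2 = 0.78125, R_n = min(1.2×0.78125×0.5×70, 2.4×0.875×0.5×70) = 32.813 kips/bolt; interior L_c = 2.875 − 0.9375 = 1.9375, R_n = 73.5 kips/bolt. φR_n = 0.75 × (2×32.813 + 2×73.5) = 159.5 kips.
Tension rupture (net): A_n = (8.125 − 2×1)×0.5 = 3.0625 in² (U = 1.0, A_e = A_n). φR_n = 0.75 × 70 × 3.0625 = 160.8 kips.
Governing: min(97.4, 159.5, 160.8) = 97.4 kips → bolt shear.

97.4 kips (bolt shear governs)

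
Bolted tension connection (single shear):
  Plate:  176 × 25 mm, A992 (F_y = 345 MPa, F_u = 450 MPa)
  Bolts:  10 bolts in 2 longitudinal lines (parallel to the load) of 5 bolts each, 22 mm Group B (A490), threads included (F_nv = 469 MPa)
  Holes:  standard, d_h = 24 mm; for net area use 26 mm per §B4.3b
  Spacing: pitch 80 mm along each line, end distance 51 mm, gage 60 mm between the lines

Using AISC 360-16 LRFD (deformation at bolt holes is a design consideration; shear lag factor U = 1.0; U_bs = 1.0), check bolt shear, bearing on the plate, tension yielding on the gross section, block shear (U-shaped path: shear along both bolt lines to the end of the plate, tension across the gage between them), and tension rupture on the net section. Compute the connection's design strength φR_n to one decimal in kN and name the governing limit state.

1046.3 kN (net-section rupture governs)

Bolt shear: A_b = π(22)²/4 = 380.13 mm². φR_n = 0.75 × 469 × 380.13 × 10 × 1 = 1337.1 kN.
Bearing (25 mm plate, F_u = 450 MPa): end bolts L_c = 51 − 24/2 = 39, R_n = min(1.2×39×25×450, 2.4×22×25×450) = 526.5 kN/bolt; interior L_c = 80 − 24 = 56, R_n = 594 kN/bolt. φR_n = 0.75 × (2×526.5 + 8×594) = 4353.8 kN.
Tension yield (gross): A_g = 176×25 = 4400 mm². φR_n = 0.90 × 345 × 4400 = 1366.2 kN.
Block shear: shear path 2×[51+4×80] = 2×371 mm, A_gv = 18550, A_nv = 2×(371 − 4.5×26)×25 = 12700 mm²; tension across gage: (60 − 1×26)×25 = 850 mm². R_n = min(0.6×450×12700, 0.6×345×18550) + 1.0×450×850 = min(3429, 3839.9) + 382.5 = 3811.5 kN. φR_n = 0.75 × 3811.5 = 2858.6 kN.
Tension rupture (net): A_n = (176 − 2×26)×25 = 3100 mm² (U = 1.0, A_e = A_n). φR_n = 0.75 × 450 × 3100 = 1046.3 kN.
Governing: min(1337.1, 4353.8, 1366.2, 2858.6, 1046.3) = 1046.3 kN → net-section rupture.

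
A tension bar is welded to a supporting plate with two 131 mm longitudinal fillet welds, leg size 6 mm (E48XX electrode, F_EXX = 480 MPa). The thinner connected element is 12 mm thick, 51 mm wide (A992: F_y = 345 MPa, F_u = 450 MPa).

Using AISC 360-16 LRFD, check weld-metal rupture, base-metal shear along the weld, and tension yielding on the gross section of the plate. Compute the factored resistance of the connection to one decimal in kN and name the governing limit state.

Weld metal: throat = 0.707×6 = 4.242 mm, L = 2×131 = 262 mm. φR_n = 0.75 × 0.6 × 480 × 4.242 × 262 = 240.1 kN.
Base metal shear (12 mm plate): yield φR_n = 1.0×0.6×345×12×262 = 650.8 kN; rupture φR_n = 0.75×0.6×450×12×262 = 636.7 kN; take 636.7 kN (rupture).
Tension yield (gross): A_g = 51×12 = 612 mm². φR_n = 0.90 × 345 × 612 = 190.0 kN.
Governing: min(240.1, 636.7, 190.0) = 190.0 kN → gross-section yield.

190.0 kN (gross-section yield governs)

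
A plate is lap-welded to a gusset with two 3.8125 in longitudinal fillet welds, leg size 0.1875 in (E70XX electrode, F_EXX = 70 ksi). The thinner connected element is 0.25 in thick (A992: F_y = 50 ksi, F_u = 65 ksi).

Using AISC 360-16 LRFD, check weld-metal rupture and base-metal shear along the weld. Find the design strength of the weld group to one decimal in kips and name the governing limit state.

31.8 kips (weld metal governs)

Weld metal: throat = 0.707×0.1875 = 0.13256 in, L = 2×3.8125 = 7.625 in. φR_n = 0.75 × 0.6 × 70 × 0.13256 × 7.625 = 31.8 kips.
Base metal shear (0.25 in plate): yield φR_n = 1.0×0.6×50×0.25×7.625 = 57.2 kips; rupture φR_n = 0.75×0.6×65×0.25×7.625 = 55.8 kips; take 55.8 kips (rupture).
Governing: min(31.8, 55.8) = 31.8 kips → weld metal.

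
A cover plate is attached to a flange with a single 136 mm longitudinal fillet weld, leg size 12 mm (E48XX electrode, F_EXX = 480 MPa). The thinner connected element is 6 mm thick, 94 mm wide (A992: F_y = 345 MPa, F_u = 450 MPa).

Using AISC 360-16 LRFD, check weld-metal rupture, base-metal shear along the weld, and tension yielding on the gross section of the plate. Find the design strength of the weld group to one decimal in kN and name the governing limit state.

Weld metal: throat = 0.707×12 = 8.484 mm, L = 136 mm. φR_n = 0.75 × 0.6 × 480 × 8.484 × 136 = 249.2 kN.
Base metal shear (6 mm plate): yield φR_n = 1.0×0.6×345×6×136 = 168.9 kN; rupture φR_n = 0.75×0.6×450×6×136 = 165.2 kN; take 165.2 kN (rupture).
Tension yield (gross): A_g = 94×6 = 564 mm². φR_n = 0.90 × 345 × 564 = 175.1 kN.
Governing: min(249.2, 165.2, 175.1) = 165.2 kN → base-metal shear.

165.2 kN (base-metal shear governs)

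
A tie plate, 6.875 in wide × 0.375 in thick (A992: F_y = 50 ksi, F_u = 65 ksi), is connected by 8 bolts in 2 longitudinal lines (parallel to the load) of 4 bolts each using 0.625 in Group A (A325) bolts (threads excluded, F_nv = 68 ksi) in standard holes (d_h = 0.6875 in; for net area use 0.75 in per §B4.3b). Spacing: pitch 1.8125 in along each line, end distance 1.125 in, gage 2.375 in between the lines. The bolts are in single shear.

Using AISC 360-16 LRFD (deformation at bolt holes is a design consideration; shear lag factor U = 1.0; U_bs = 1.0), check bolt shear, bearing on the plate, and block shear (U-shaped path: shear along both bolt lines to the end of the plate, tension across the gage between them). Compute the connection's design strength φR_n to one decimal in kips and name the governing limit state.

Bolt shear: A_b = π(0.625)²/4 = 0.3068 in². φR_n = 0.75 × 68 × 0.3068 × 8 × 1 = 125.2 kips.
Bearing (0.375 in plate, F_u = 65 ksi): end bolts L_c = 1.125 − 0.6875/2 = 0.78125, R_n = min(1.2×0.78125×0.375×65, 2.4×0.625×0.375×65) = 22.852 kips/bolt; interior L_c = 1.8125 − 0.6875 = 1.125, R_n = 32.906 kips/bolt. φR_n = 0.75 × (2×22.852 + 6×32.906) = 182.4 kips.
Block shear: shear path 2×[1.125+3×1.8125] = 2×6.5625 in, A_gv = 4.9219, A_nv = 2×(6.5625 − 3.5×0.75)×0.375 = 2.9531 in²; tension across gage: (2.375 − 1×0.75)×0.375 = 0.60938 in². R_n = min(0.6×65×2.9531, 0.6×50×4.9219) + 1.0×65×0.60938 = min(115.17, 147.66) + 39.61 = 154.78 kips. φR_n = 0.75 × 154.78 = 116.1 kips.
Governing: min(125.2, 182.4, 116.1) = 116.1 kips → block shear.

116.1 kips (block shear governs)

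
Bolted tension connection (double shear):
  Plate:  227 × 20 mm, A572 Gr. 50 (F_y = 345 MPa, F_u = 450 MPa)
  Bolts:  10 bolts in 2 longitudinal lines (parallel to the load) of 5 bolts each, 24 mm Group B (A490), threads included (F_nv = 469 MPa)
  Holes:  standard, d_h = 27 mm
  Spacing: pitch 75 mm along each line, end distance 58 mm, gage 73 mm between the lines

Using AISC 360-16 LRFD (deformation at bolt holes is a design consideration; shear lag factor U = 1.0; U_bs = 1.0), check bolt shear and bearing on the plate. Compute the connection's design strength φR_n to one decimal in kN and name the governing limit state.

3182.6 kN (bolt shear governs)

Bolt shear: A_b = π(24)²/4 = 452.39 mm². φR_n = 0.75 × 469 × 452.39 × 10 × 2 = 3182.6 kN.
Bearing (20 mm plate, F_u = 450 MPa): end bolts L_c = 58 − 27/2 = 44.5, R_n = min(1.2×44.5×20×450, 2.4×24×20×450) = 480.6 kN/bolt; interior L_c = 75 − 27 = 48, R_n = 518.4 kN/bolt. φR_n = 0.75 × (2×480.6 + 8×518.4) = 3831.3 kN.
Governing: min(3182.6, 3831.3) = 3182.6 kN → bolt shear.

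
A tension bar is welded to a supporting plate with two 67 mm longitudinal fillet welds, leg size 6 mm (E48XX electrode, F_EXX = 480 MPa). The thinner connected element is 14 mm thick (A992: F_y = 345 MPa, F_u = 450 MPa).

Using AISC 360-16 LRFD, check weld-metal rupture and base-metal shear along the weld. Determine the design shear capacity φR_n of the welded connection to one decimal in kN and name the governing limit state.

122.8 kN (weld metal governs)

Weld metal: throat = 0.707×6 = 4.242 mm, L = 2×67 = 134 mm. φR_n = 0.75 × 0.6 × 480 × 4.242 × 134 = 122.8 kN.
Base metal shear (14 mm plate): yield φR_n = 1.0×0.6×345×14×134 = 388.3 kN; rupture φR_n = 0.75×0.6×450×14×134 = 379.9 kN; take 379.9 kN (rupture).
Governing: min(122.8, 379.9) = 122.8 kN → weld metal.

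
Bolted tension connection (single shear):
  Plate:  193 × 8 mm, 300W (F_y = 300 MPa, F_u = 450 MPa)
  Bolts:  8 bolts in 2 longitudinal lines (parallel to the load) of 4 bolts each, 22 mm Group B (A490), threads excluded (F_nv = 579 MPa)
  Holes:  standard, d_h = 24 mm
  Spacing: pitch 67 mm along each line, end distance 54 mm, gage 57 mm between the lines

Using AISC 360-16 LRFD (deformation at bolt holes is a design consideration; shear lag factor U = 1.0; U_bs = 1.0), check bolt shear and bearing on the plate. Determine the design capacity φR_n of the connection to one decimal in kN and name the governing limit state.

Bolt shear: A_b = π(22)²/4 = 380.13 mm². φR_n = 0.75 × 579 × 380.13 × 8 × 1 = 1320.6 kN.
Bearing (8 mm plate, F_u = 450 MPa): end bolts L_c = 54 − 24/2 = 42, R_n = min(1.2×42×8×450, 2.4×22×8×450) = 181.44 kN/bolt; interior L_c = 67 − 24 = 43, R_n = 185.76 kN/bolt. φR_n = 0.75 × (2×181.44 + 6×185.76) = 1108.1 kN.
Governing: min(1320.6, 1108.1) = 1108.1 kN → bearing.

1108.1 kN (bearing governs)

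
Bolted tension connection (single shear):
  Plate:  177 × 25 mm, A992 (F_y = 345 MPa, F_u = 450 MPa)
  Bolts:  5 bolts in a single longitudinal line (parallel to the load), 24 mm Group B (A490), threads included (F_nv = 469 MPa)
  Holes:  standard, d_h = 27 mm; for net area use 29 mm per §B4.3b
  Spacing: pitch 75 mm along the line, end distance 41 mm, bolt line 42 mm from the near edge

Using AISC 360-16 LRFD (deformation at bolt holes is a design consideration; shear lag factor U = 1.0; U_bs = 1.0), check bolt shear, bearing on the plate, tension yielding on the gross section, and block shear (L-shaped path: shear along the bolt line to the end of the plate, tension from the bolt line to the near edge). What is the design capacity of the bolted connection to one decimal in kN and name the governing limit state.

Bolt shear: A_b = π(24)²/4 = 452.39 mm². φR_n = 0.75 × 469 × 452.39 × 5 × 1 = 795.6 kN.
Bearing (25 mm plate, F_u = 450 MPa): end bolts L_c = 41 − 27/2 = 27.5, R_n = min(1.2×27.5×25×450, 2.4×24×25×450) = 371.25 kN/bolt; interior L_c = 75 − 27 = 48, R_n = 648 kN/bolt. φR_n = 0.75 × (1×371.25 + 4×648) = 2222.4 kN.
Tension yield (gross): A_g = 177×25 = 4425 mm². φR_n = 0.90 × 345 × 4425 = 1374.0 kN.
Block shear: shear path 1×[41+4×75] = 1×341 mm, A_gv = 8525, A_nv = 1×(341 − 4.5×29)×25 = 5262.5 mm²; tension to near edge: (42 − 0.5×29)×25 = 687.5 mm². R_n = min(0.6×450×5262.5, 0.6×345×8525) + 1.0×450×687.5 = min(1420.9, 1764.7) + 309.38 = 1730.3 kN. φR_n = 0.75 × 1730.3 = 1297.7 kN.
Governing: min(795.6, 2222.4, 1374.0, 1297.7) = 795.6 kN → bolt shear.

795.6 kN (bolt shear governs)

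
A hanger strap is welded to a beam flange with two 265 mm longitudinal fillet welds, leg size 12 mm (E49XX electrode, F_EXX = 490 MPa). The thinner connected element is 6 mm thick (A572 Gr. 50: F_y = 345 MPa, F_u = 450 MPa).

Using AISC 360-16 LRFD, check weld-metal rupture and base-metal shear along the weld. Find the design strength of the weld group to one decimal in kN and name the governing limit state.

Weld metal: throat = 0.707×12 = 8.484 mm, L = 2×265 = 530 mm. φR_n = 0.75 × 0.6 × 490 × 8.484 × 530 = 991.5 kN.
Base metal shear (6 mm plate): yield φR_n = 1.0×0.6×345×6×530 = 658.3 kN; rupture φR_n = 0.75×0.6×450×6×530 = 644.0 kN; take 644.0 kN (rupture).
Governing: min(991.5, 644.0) = 644.0 kN → base-metal shear.

644.0 kN (base-metal shear governs)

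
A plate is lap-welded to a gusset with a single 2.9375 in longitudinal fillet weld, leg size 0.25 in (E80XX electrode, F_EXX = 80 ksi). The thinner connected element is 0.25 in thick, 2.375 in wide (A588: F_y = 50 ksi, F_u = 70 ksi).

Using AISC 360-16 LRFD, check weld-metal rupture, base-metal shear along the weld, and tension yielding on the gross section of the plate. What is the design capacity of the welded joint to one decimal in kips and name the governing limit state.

18.7 kips (weld metal governs)

Weld metal: throat = 0.707×0.25 = 0.17675 in, L = 2.9375 in. φR_n = 0.75 × 0.6 × 80 × 0.17675 × 2.9375 = 18.7 kips.
Base metal shear (0.25 in plate): yield φR_n = 1.0×0.6×50×0.25×2.9375 = 22.0 kips; rupture φR_n = 0.75×0.6×70×0.25×2.9375 = 23.1 kips; take 22.0 kips (yield).
Tension yield (gross): A_g = 2.375×0.25 = 0.59375 in². φR_n = 0.90 × 50 × 0.59375 = 26.7 kips.
Governing: min(18.7, 22.0, 26.7) = 18.7 kips → weld metal.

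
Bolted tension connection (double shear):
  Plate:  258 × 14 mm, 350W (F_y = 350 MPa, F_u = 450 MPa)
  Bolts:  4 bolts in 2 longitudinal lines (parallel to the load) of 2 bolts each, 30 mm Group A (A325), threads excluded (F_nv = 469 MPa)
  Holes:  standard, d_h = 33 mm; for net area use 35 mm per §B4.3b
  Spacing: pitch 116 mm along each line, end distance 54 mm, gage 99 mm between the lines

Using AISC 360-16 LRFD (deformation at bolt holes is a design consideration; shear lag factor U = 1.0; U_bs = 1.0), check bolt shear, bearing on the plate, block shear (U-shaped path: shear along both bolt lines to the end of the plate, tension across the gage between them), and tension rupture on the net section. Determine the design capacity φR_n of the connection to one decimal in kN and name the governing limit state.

Bolt shear: A_b = π(30)²/4 = 706.86 mm². φR_n = 0.75 × 469 × 706.86 × 4 × 2 = 1989.1 kN.
Bearing (14 mm plate, F_u = 450 MPa): end bolts L_c = 54 − 33/2 = 37.5, R_n = min(1.2×37.5×14×450, 2.4×30×14×450) = 283.5 kN/bolt; interior L_c = 116 − 33 = 83, R_n = 453.6 kN/bolt. φR_n = 0.75 × (2×283.5 + 2×453.6) = 1105.7 kN.
Block shear: shear path 2×[54+1×116] = 2×170 mm, A_gv = 4760, A_nv = 2×(170 − 1.5×35)×14 = 3290 mm²; tension across gage: (99 − 1×35)×14 = 896 mm². R_n = min(0.6×450×3290, 0.6×350×4760) + 1.0×450×896 = min(888.3, 999.6) + 403.2 = 1291.5 kN. φR_n = 0.75 × 1291.5 = 968.6 kN.
Tension rupture (net): A_n = (258 − 2×35)×14 = 2632 mm² (U = 1.0, A_e = A_n). φR_n = 0.75 × 450 × 2632 = 888.3 kN.
Governing: min(1989.1, 1105.7, 968.6, 888.3) = 888.3 kN → net-section rupture.

888.3 kN (net-section rupture governs)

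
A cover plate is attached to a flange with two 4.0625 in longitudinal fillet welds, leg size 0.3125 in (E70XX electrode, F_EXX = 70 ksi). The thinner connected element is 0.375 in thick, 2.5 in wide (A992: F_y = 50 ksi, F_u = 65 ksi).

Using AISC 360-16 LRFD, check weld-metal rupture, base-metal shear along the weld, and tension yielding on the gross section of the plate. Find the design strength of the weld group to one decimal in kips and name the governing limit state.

Weld metal: throat = 0.707×0.3125 = 0.22094 in, L = 2×4.0625 = 8.125 in. φR_n = 0.75 × 0.6 × 70 × 0.22094 × 8.125 = 56.5 kips.
Base metal shear (0.375 in plate): yield φR_n = 1.0×0.6×50×0.375×8.125 = 91.4 kips; rupture φR_n = 0.75×0.6×65×0.375×8.125 = 89.1 kips; take 89.1 kips (rupture).
Tension yield (gross): A_g = 2.5×0.375 = 0.9375 in². φR_n = 0.90 × 50 × 0.9375 = 42.2 kips.
Governing: min(56.5, 89.1, 42.2) = 42.2 kips → gross-section yield.

42.2 kips (gross-section yield governs)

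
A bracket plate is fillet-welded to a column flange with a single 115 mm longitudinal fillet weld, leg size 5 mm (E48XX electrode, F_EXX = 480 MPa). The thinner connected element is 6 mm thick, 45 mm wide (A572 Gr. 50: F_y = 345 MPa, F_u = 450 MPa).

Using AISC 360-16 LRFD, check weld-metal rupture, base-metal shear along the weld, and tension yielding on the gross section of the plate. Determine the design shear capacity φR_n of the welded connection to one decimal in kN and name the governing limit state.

Weld metal: throat = 0.707×5 = 3.535 mm, L = 115 mm. φR_n = 0.75 × 0.6 × 480 × 3.535 × 115 = 87.8 kN.
Base metal shear (6 mm plate): yield φR_n = 1.0×0.6×345×6×115 = 142.8 kN; rupture φR_n = 0.75×0.6×450×6×115 = 139.7 kN; take 139.7 kN (rupture).
Tension yield (gross): A_g = 45×6 = 270 mm². φR_n = 0.90 × 345 × 270 = 83.8 kN.
Governing: min(87.8, 139.7, 83.8) = 83.8 kN → gross-section yield.

83.8 kN (gross-section yield governs)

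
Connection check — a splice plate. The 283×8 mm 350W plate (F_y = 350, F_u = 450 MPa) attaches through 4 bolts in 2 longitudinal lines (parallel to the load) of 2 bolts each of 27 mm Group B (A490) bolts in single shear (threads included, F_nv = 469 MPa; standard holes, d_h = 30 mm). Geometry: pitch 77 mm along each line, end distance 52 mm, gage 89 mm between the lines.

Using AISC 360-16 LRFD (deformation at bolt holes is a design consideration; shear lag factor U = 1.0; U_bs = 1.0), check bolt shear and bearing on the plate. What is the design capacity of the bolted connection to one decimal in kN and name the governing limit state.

Bolt shear: A_b = π(27)²/4 = 572.56 mm². φR_n = 0.75 × 469 × 572.56 × 4 × 1 = 805.6 kN.
Bearing (8 mm plate, F_u = 450 MPa): end bolts L_c = 52 − 30/2 = 37, R_n = min(1.2×37×8×450, 2.4×27×8×450) = 159.84 kN/bolt; interior L_c = 77 − 30 = 47, R_n = 203.04 kN/bolt. φR_n = 0.75 × (2×159.84 + 2×203.04) = 544.3 kN.
Governing: min(805.6, 544.3) = 544.3 kN → bearing.

544.3 kN (bearing governs)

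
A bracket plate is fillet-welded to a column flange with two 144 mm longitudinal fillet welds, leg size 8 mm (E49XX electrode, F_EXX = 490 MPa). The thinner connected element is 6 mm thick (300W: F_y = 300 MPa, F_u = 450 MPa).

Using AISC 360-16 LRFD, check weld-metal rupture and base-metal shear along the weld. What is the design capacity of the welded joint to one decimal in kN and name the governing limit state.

311.0 kN (base-metal shear governs)

Weld metal: throat = 0.707×8 = 5.656 mm, L = 2×144 = 288 mm. φR_n = 0.75 × 0.6 × 490 × 5.656 × 288 = 359.2 kN.
Base metal shear (6 mm plate): yield φR_n = 1.0×0.6×300×6×288 = 311.0 kN; rupture φR_n = 0.75×0.6×450×6×288 = 349.9 kN; take 311.0 kN (yield).
Governing: min(359.2, 311.0) = 311.0 kN → base-metal shear.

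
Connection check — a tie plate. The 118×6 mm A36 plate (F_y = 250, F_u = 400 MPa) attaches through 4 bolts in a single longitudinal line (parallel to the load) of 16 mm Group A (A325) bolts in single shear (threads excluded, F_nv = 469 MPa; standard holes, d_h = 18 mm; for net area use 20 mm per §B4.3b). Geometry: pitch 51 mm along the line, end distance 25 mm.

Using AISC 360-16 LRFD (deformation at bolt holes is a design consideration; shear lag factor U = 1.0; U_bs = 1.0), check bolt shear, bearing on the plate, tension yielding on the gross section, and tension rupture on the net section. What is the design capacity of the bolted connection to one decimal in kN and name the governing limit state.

159.3 kN (gross-section yield governs)

Bolt shear: A_b = π(16)²/4 = 201.06 mm². φR_n = 0.75 × 469 × 201.06 × 4 × 1 = 282.9 kN.
Bearing (6 mm plate, F_u = 400 MPa): end bolts L_c = 25 − 18/2 = 16, R_n = min(1.2×16×6×400, 2.4×16×6×400) = 46.08 kN/bolt; interior L_c = 51 − 18 = 33, R_n = 92.16 kN/bolt. φR_n = 0.75 × (1×46.08 + 3×92.16) = 241.9 kN.
Tension yield (gross): A_g = 118×6 = 708 mm². φR_n = 0.90 × 250 × 708 = 159.3 kN.
Tension rupture (net): A_n = (118 − 1×20)×6 = 588 mm² (U = 1.0, A_e = A_n). φR_n = 0.75 × 400 × 588 = 176.4 kN.
Governing: min(282.9, 241.9, 159.3, 176.4) = 159.3 kN → gross-section yield.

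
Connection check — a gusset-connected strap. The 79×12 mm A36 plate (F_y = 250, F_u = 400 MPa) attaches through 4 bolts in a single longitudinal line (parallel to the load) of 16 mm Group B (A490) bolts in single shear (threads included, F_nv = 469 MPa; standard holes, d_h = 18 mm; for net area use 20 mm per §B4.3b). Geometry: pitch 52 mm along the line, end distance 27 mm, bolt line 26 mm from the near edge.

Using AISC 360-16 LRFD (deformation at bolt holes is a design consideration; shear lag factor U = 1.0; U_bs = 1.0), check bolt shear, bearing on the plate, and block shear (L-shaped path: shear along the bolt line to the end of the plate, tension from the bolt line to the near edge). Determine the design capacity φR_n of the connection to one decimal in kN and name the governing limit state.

Bolt shear: A_b = π(16)²/4 = 201.06 mm². φR_n = 0.75 × 469 × 201.06 × 4 × 1 = 282.9 kN.
Bearing (12 mm plate, F_u = 400 MPa): end bolts L_c = 27 − 18/2 = 18, R_n = min(1.2×18×12×400, 2.4×16×12×400) = 103.68 kN/bolt; interior L_c = 52 − 18 = 34, R_n = 184.32 kN/bolt. φR_n = 0.75 × (1×103.68 + 3×184.32) = 492.5 kN.
Block shear: shear path 1×[27+3×52] = 1×183 mm, A_gv = 2196, A_nv = 1×(183 − 3.5×20)×12 = 1356 mm²; tension to near edge: (26 − 0.5×20)×12 = 192 mm². R_n = min(0.6×400×1356, 0.6×250×2196) + 1.0×400×192 = min(325.44, 329.4) + 76.8 = 402.24 kN. φR_n = 0.75 × 402.24 = 301.7 kN.
Governing: min(282.9, 492.5, 301.7) = 282.9 kN → bolt shear.

282.9 kN (bolt shear governs)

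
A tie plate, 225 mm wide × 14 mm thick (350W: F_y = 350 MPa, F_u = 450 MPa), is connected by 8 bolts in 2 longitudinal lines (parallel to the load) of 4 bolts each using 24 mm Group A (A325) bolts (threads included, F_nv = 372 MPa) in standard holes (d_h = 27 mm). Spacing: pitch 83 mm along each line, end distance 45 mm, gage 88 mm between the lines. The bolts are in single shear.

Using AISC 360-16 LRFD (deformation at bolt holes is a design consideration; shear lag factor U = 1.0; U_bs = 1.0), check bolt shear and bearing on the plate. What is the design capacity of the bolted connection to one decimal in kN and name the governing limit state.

1009.7 kN (bolt shear governs)

Bolt shear: A_b = π(24)²/4 = 452.39 mm². φR_n = 0.75 × 372 × 452.39 × 8 × 1 = 1009.7 kN.
Bearing (14 mm plate, F_u = 450 MPa): end bolts L_c = 45 − 27/2 = 31.5, R_n = min(1.2×31.5×14×450, 2.4×24×14×450) = 238.14 kN/bolt; interior L_c = 83 − 27 = 56, R_n = 362.88 kN/bolt. φR_n = 0.75 × (2×238.14 + 6×362.88) = 1990.2 kN.
Governing: min(1009.7, 1990.2) = 1009.7 kN → bolt shear.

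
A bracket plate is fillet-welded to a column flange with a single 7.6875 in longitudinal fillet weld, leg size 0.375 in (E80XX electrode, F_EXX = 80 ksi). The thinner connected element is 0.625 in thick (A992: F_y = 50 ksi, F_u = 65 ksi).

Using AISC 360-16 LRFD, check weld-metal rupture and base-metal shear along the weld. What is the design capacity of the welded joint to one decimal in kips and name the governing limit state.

Weld metal: throat = 0.707×0.375 = 0.26513 in, L = 7.6875 in. φR_n = 0.75 × 0.6 × 80 × 0.26513 × 7.6875 = 73.4 kips.
Base metal shear (0.625 in plate): yield φR_n = 1.0×0.6×50×0.625×7.6875 = 144.1 kips; rupture φR_n = 0.75×0.6×65×0.625×7.6875 = 140.5 kips; take 140.5 kips (rupture).
Governing: min(73.4, 140.5) = 73.4 kips → weld metal.

73.4 kips (weld metal governs)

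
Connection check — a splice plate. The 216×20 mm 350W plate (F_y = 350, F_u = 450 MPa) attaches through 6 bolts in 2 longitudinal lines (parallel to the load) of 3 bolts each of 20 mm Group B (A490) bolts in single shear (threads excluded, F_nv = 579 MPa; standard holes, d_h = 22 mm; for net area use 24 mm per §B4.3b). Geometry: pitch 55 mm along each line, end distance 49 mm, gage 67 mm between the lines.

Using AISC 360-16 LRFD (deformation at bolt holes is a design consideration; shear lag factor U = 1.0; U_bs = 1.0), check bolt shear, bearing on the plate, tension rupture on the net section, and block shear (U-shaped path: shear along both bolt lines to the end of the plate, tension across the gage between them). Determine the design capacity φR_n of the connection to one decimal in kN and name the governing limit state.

Bolt shear: A_b = π(20)²/4 = 314.16 mm². φR_n = 0.75 × 579 × 314.16 × 6 × 1 = 818.5 kN.
Bearing (20 mm plate, F_u = 450 MPa): end bolts L_c = 49 − 22/2 = 38, R_n = min(1.2×38×20×450, 2.4×20×20×450) = 410.4 kN/bolt; interior L_c = 55 − 22 = 33, R_n = 356.4 kN/bolt. φR_n = 0.75 × (2×410.4 + 4×356.4) = 1684.8 kN.
Tension rupture (net): A_n = (216 − 2×24)×20 = 3360 mm² (U = 1.0, A_e = A_n). φR_n = 0.75 × 450 × 3360 = 1134.0 kN.
Block shear: shear path 2×[49+2×55] = 2×159 mm, A_gv = 6360, A_nv = 2×(159 − 2.5×24)×20 = 3960 mm²; tension across gage: (67 − 1×24)×20 = 860 mm². R_n = min(0.6×450×3960, 0.6×350×6360) + 1.0×450×860 = min(1069.2, 1335.6) + 387 = 1456.2 kN. φR_n = 0.75 × 1456.2 = 1092.2 kN.
Governing: min(818.5, 1684.8, 1134.0, 1092.2) = 818.5 kN → bolt shear.

818.5 kN (bolt shear governs)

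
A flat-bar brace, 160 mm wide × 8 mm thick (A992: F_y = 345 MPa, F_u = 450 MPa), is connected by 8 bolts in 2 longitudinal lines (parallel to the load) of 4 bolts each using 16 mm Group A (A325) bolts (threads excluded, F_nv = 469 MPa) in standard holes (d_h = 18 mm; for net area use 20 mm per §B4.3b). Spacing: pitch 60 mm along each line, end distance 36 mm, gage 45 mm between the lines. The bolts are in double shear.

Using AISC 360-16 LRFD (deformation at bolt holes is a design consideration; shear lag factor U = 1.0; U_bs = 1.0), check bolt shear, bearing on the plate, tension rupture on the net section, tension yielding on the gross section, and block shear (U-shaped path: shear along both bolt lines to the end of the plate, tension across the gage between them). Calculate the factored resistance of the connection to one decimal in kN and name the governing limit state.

Bolt shear: A_b = π(16)²/4 = 201.06 mm². φR_n = 0.75 × 469 × 201.06 × 8 × 2 = 1131.6 kN.
Bearing (8 mm plate, F_u = 450 MPa): end bolts L_c = 36 − 18/2 = 27, R_n = min(1.2×27×8×450, 2.4×16×8×450) = 116.64 kN/bolt; interior L_c = 60 − 18 = 42, R_n = 138.24 kN/bolt. φR_n = 0.75 × (2×116.64 + 6×138.24) = 797.0 kN.
Tension rupture (net): A_n = (160 − 2×20)×8 = 960 mm² (U = 1.0, A_e = A_n). φR_n = 0.75 × 450 × 960 = 324.0 kN.
Tension yield (gross): A_g = 160×8 = 1280 mm². φR_n = 0.90 × 345 × 1280 = 397.4 kN.
Block shear: shear path 2×[36+3×60] = 2×216 mm, A_gv = 3456, A_nv = 2×(216 − 3.5×20)×8 = 2336 mm²; tension across gage: (45 − 1×20)×8 = 200 mm². R_n = min(0.6×450×2336, 0.6×345×3456) + 1.0×450×200 = min(630.72, 715.39) + 90 = 720.72 kN. φR_n = 0.75 × 720.72 = 540.5 kN.
Governing: min(1131.6, 797.0, 324.0, 397.4, 540.5) = 324.0 kN → net-section rupture.

324.0 kN (net-section rupture governs)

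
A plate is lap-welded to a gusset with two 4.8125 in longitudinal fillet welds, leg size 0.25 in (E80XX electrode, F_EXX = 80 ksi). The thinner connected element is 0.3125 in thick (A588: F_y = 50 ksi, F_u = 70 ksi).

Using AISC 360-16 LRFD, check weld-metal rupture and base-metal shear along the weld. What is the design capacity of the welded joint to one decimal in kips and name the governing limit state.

Weld metal: throat = 0.707×0.25 = 0.17675 in, L = 2×4.8125 = 9.625 in. φR_n = 0.75 × 0.6 × 80 × 0.17675 × 9.625 = 61.2 kips.
Base metal shear (0.3125 in plate): yield φR_n = 1.0×0.6×50×0.3125×9.625 = 90.2 kips; rupture φR_n = 0.75×0.6×70×0.3125×9.625 = 94.7 kips; take 90.2 kips (yield).
Governing: min(61.2, 90.2) = 61.2 kips → weld metal.

61.2 kips (weld metal governs)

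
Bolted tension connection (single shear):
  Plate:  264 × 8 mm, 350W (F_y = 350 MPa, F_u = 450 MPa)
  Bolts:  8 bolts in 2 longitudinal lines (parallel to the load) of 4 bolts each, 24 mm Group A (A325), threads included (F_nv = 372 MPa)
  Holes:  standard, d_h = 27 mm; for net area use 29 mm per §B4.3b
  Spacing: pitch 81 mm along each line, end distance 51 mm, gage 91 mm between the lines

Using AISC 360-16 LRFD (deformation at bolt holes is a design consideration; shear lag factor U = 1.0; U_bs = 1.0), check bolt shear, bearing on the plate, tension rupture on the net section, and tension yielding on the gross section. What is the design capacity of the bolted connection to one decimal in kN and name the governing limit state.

Bolt shear: A_b = π(24)²/4 = 452.39 mm². φR_n = 0.75 × 372 × 452.39 × 8 × 1 = 1009.7 kN.
Bearing (8 mm plate, F_u = 450 MPa): end bolts L_c = 51 − 27/2 = 37.5, R_n = min(1.2×37.5×8×450, 2.4×24×8×450) = 162 kN/bolt; interior L_c = 81 − 27 = 54, R_n = 207.36 kN/bolt. φR_n = 0.75 × (2×162 + 6×207.36) = 1176.1 kN.
Tension rupture (net): A_n = (264 − 2×29)×8 = 1648 mm² (U = 1.0, A_e = A_n). φR_n = 0.75 × 450 × 1648 = 556.2 kN.
Tension yield (gross): A_g = 264×8 = 2112 mm². φR_n = 0.90 × 350 × 2112 = 665.3 kN.
Governing: min(1009.7, 1176.1, 556.2, 665.3) = 556.2 kN → net-section rupture.

556.2 kN (net-section rupture governs)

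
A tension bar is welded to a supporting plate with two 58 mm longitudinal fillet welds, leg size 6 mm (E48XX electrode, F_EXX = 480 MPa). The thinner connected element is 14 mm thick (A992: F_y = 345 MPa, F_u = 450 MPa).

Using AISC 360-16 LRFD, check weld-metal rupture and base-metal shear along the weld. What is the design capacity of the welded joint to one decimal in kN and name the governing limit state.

Weld metal: throat = 0.707×6 = 4.242 mm, L = 2×58 = 116 mm. φR_n = 0.75 × 0.6 × 480 × 4.242 × 116 = 106.3 kN.
Base metal shear (14 mm plate): yield φR_n = 1.0×0.6×345×14×116 = 336.2 kN; rupture φR_n = 0.75×0.6×450×14×116 = 328.9 kN; take 328.9 kN (rupture).
Governing: min(106.3, 328.9) = 106.3 kN → weld metal.

106.3 kN (weld metal governs)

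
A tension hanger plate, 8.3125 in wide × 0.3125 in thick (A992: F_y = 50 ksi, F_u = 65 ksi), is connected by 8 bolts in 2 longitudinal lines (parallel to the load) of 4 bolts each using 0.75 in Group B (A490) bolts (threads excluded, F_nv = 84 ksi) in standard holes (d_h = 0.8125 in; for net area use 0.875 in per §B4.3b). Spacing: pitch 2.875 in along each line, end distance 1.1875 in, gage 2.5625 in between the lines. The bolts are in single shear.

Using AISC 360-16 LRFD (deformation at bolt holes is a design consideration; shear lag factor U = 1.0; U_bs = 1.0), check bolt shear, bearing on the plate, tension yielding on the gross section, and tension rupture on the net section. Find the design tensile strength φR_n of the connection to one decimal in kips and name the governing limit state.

Bolt shear: A_b = π(0.75)²/4 = 0.44179 in². φR_n = 0.75 × 84 × 0.44179 × 8 × 1 = 222.7 kips.
Bearing (0.3125 in plate, F_u = 65 ksi): end bolts L_c = 1.1875 − 0.8125/2 = 0.78125, R_n = min(1.2×0.78125×0.3125×65, 2.4×0.75×0.3125×65) = 19.043 kips/bolt; interior L_c = 2.875 − 0.8125 = 2.0625, R_n = 36.563 kips/bolt. φR_n = 0.75 × (2×19.043 + 6×36.563) = 193.1 kips.
Tension yield (gross): A_g = 8.3125×0.3125 = 2.5977 in². φR_n = 0.90 × 50 × 2.5977 = 116.9 kips.
Tension rupture (net): A_n = (8.3125 − 2×0.875)×0.3125 = 2.0508 in² (U = 1.0, A_e = A_n). φR_n = 0.75 × 65 × 2.0508 = 100.0 kips.
Governing: min(222.7, 193.1, 116.9, 100.0) = 100.0 kips → net-section rupture.

100.0 kips (net-section rupture governs)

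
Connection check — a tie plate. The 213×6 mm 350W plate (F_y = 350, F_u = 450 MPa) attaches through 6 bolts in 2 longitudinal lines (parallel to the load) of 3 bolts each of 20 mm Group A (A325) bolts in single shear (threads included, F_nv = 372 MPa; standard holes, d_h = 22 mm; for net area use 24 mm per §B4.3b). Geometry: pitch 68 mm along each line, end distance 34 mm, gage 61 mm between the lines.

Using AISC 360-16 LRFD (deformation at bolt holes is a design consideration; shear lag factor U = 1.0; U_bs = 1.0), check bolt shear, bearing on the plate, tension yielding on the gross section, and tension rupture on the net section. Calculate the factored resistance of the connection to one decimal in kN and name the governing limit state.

334.1 kN (net-section rupture governs)

Bolt shear: A_b = π(20)²/4 = 314.16 mm². φR_n = 0.75 × 372 × 314.16 × 6 × 1 = 525.9 kN.
Bearing (6 mm plate, F_u = 450 MPa): end bolts L_c = 34 − 22/2 = 23, R_n = min(1.2×23×6×450, 2.4×20×6×450) = 74.52 kN/bolt; interior L_c = 68 − 22 = 46, R_n = 129.6 kN/bolt. φR_n = 0.75 × (2×74.52 + 4×129.6) = 500.6 kN.
Tension yield (gross): A_g = 213×6 = 1278 mm². φR_n = 0.90 × 350 × 1278 = 402.6 kN.
Tension rupture (net): A_n = (213 − 2×24)×6 = 990 mm² (U = 1.0, A_e = A_n). φR_n = 0.75 × 450 × 990 = 334.1 kN.
Governing: min(525.9, 500.6, 402.6, 334.1) = 334.1 kN → net-section rupture.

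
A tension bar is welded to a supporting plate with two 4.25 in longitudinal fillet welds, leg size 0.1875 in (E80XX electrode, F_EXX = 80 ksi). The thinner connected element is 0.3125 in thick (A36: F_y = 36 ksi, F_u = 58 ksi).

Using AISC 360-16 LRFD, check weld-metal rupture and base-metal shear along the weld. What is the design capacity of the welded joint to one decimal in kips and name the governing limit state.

Weld metal: throat = 0.707×0.1875 = 0.13256 in, L = 2×4.25 = 8.5 in. φR_n = 0.75 × 0.6 × 80 × 0.13256 × 8.5 = 40.6 kips.
Base metal shear (0.3125 in plate): yield φR_n = 1.0×0.6×36×0.3125×8.5 = 57.4 kips; rupture φR_n = 0.75×0.6×58×0.3125×8.5 = 69.3 kips; take 57.4 kips (yield).
Governing: min(40.6, 57.4) = 40.6 kips → weld metal.

40.6 kips (weld metal governs)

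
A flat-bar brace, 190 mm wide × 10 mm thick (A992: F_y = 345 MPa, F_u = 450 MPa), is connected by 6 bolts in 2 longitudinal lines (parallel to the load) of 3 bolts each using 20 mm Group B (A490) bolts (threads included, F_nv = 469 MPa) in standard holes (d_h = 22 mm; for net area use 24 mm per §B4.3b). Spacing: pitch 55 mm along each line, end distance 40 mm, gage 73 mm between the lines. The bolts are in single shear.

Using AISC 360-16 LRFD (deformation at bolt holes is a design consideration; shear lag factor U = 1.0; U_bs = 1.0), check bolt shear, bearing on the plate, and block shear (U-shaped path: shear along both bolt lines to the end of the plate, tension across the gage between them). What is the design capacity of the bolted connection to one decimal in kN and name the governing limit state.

Bolt shear: A_b = π(20)²/4 = 314.16 mm². φR_n = 0.75 × 469 × 314.16 × 6 × 1 = 663.0 kN.
Bearing (10 mm plate, F_u = 450 MPa): end bolts L_c = 40 − 22/2 = 29, R_n = min(1.2×29×10×450, 2.4×20×10×450) = 156.6 kN/bolt; interior L_c = 55 − 22 = 33, R_n = 178.2 kN/bolt. φR_n = 0.75 × (2×156.6 + 4×178.2) = 769.5 kN.
Block shear: shear path 2×[40+2×55] = 2×150 mm, A_gv = 3000, A_nv = 2×(150 − 2.5×24)×10 = 1800 mm²; tension across gage: (73 − 1×24)×10 = 490 mm². R_n = min(0.6×450×1800, 0.6×345×3000) + 1.0×450×490 = min(486, 621) + 220.5 = 706.5 kN. φR_n = 0.75 × 706.5 = 529.9 kN.
Governing: min(663.0, 769.5, 529.9) = 529.9 kN → block shear.

529.9 kN (block shear governs)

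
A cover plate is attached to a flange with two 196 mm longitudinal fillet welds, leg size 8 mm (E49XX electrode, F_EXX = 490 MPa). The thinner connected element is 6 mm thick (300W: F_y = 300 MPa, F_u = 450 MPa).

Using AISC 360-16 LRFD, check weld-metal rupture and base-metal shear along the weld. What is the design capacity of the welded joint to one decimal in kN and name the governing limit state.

Weld metal: throat = 0.707×8 = 5.656 mm, L = 2×196 = 392 mm. φR_n = 0.75 × 0.6 × 490 × 5.656 × 392 = 488.9 kN.
Base metal shear (6 mm plate): yield φR_n = 1.0×0.6×300×6×392 = 423.4 kN; rupture φR_n = 0.75×0.6×450×6×392 = 476.3 kN; take 423.4 kN (yield).
Governing: min(488.9, 423.4) = 423.4 kN → base-metal shear.

423.4 kN (base-metal shear governs)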